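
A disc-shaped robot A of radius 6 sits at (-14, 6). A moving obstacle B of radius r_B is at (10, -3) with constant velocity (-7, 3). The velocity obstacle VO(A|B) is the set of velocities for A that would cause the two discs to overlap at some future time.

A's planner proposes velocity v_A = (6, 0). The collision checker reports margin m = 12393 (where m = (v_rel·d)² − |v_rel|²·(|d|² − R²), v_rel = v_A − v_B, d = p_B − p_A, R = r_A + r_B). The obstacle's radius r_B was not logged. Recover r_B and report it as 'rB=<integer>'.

m = 12393
d = (24, -9);  v_rel = (13, -3),  |v_rel|² = 178
v_rel×d = (13)·(-9) − (-3)·(24) = -45
since m = R²·178 − (-45)²:  R² = (2025 + 12393) / 178 = 81
R = √81 = 9  ⇒  r_B = 9 − 6 = 3

rB=3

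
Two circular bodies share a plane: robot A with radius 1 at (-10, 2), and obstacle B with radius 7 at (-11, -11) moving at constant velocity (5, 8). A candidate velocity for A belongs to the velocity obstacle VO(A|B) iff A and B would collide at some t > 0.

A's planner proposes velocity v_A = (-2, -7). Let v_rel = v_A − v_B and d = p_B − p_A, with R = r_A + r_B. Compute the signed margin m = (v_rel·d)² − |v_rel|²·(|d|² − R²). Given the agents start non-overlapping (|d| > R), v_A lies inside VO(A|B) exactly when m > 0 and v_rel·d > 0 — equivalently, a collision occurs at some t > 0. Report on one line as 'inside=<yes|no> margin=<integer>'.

d = (-1, -13),  |d|² = 170;  R = 1+7 = 8,  c = 170−8² = 106
v_rel = (-7, -15),  |v_rel|² = 274;  v_rel·d = (-7)·(-1) + (-15)·(-13) = 202
274·t² − 404·t + 106 = 0  ⇒  m = 202² − 274·106 = 11760
m = 11760 > 0,  v_rel·d = 202 > 0  ⇒  inside

inside=yes margin=11760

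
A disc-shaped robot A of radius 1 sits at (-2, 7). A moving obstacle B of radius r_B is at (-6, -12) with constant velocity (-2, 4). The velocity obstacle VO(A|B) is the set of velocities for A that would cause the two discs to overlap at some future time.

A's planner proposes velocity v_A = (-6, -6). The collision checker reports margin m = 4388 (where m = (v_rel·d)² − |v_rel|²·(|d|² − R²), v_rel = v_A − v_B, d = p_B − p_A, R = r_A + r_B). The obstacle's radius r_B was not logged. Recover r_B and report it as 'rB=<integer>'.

m = 4388
d = (-4, -19);  v_rel = (-4, -10),  |v_rel|² = 116
v_rel×d = (-4)·(-19) − (-10)·(-4) = 36
since m = R²·116 − 36²:  R² = (1296 + 4388) / 116 = 49
R = √49 = 7  ⇒  r_B = 7 − 1 = 6

rB=6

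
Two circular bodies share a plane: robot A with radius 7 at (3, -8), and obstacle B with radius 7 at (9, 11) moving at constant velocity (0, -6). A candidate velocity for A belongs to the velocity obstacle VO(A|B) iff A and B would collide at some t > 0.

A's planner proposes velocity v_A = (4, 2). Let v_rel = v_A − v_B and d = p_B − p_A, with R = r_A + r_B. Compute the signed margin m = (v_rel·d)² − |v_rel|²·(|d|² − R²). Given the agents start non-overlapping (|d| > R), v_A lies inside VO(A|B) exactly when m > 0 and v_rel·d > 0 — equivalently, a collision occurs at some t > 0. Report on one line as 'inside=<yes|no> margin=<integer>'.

d = (6, 19),  |d|² = 397;  R = 7+7 = 14,  c = 397−14² = 201
v_rel = (4, 8),  |v_rel|² = 80;  v_rel·d = (4)·(6) + (8)·(19) = 176
80·t² − 352·t + 201 = 0  ⇒  m = 176² − 80·201 = 14896
m = 14896 > 0,  v_rel·d = 176 > 0  ⇒  inside

inside=yes margin=14896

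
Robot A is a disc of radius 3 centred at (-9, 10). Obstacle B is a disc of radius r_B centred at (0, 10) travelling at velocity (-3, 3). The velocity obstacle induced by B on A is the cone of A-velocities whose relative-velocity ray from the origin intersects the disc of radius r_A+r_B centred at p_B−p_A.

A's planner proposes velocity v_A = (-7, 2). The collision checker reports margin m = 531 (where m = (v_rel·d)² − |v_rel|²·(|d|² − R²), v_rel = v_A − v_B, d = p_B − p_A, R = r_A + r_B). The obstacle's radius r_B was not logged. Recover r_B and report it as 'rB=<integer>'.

m = 531
d = (9, 0);  v_rel = (-4, -1),  |v_rel|² = 17
v_rel×d = (-4)·(0) − (-1)·(9) = 9
since m = R²·17 − 9²:  R² = (81 + 531) / 17 = 36
R = √36 = 6  ⇒  r_B = 6 − 3 = 3

rB=3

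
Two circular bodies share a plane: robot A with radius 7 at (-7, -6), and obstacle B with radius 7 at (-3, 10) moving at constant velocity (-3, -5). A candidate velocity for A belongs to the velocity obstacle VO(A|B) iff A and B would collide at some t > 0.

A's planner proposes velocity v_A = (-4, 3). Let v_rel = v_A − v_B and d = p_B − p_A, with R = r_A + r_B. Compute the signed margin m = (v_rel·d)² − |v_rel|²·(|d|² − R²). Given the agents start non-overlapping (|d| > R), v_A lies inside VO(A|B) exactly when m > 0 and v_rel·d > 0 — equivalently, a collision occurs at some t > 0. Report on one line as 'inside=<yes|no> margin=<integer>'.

d = (4, 16),  |d|² = 272;  R = 7+7 = 14,  c = 272−14² = 76
v_rel = (-1, 8),  |v_rel|² = 65;  v_rel·d = (-1)·(4) + (8)·(16) = 124
65·t² − 248·t + 76 = 0  ⇒  m = 124² − 65·76 = 10436
m = 10436 > 0,  v_rel·d = 124 > 0  ⇒  inside

inside=yes margin=10436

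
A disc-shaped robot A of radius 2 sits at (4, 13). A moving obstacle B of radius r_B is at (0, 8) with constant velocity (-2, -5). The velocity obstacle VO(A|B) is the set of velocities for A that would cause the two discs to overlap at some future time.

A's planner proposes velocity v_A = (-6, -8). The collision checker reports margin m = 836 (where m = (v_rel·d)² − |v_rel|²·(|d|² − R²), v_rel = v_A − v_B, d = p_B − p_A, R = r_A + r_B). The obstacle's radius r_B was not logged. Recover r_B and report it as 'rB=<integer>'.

m = 836
d = (-4, -5);  v_rel = (-4, -3),  |v_rel|² = 25
v_rel×d = (-4)·(-5) − (-3)·(-4) = 8
since m = R²·25 − 8²:  R² = (64 + 836) / 25 = 36
R = √36 = 6  ⇒  r_B = 6 − 2 = 4

rB=4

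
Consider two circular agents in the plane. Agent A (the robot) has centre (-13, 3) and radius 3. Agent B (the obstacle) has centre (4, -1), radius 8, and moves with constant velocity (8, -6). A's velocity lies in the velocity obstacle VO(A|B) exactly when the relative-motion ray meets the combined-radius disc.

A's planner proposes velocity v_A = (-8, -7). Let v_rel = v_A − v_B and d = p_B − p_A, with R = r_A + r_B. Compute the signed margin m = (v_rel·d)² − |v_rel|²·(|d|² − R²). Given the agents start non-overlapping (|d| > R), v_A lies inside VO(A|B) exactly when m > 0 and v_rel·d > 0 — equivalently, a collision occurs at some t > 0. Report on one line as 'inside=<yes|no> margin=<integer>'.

d = (17, -4),  |d|² = 305;  R = 3+8 = 11,  c = 305−11² = 184
v_rel = (-16, -1),  |v_rel|² = 257;  v_rel·d = (-16)·(17) + (-1)·(-4) = -268
257·t² + 536·t + 184 = 0  ⇒  m = (-268)² − 257·184 = 24536
m = 24536 > 0,  v_rel·d = -268 < 0  ⇒  outside

inside=no margin=24536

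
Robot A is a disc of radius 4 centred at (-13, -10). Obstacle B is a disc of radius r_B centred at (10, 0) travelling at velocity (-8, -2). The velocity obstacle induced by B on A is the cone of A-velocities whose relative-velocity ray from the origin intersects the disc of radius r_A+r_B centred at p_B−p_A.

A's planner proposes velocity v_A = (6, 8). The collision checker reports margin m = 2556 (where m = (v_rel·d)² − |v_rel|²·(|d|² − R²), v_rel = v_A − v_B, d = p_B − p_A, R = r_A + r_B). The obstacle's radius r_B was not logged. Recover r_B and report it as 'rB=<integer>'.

m = 2556
d = (23, 10);  v_rel = (14, 10),  |v_rel|² = 296
v_rel×d = (14)·(10) − (10)·(23) = -90
since m = R²·296 − (-90)²:  R² = (8100 + 2556) / 296 = 36
R = √36 = 6  ⇒  r_B = 6 − 4 = 2

rB=2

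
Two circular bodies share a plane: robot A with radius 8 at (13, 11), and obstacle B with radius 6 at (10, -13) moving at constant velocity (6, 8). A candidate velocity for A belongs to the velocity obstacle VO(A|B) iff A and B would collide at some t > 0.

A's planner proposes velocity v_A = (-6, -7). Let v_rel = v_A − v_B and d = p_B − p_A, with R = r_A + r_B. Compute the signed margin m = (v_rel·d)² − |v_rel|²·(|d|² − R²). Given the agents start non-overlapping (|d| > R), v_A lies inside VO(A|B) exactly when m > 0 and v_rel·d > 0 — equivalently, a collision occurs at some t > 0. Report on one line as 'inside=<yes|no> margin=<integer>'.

d = (-3, -24),  |d|² = 585;  R = 8+6 = 14,  c = 585−14² = 389
v_rel = (-12, -15),  |v_rel|² = 369;  v_rel·d = (-12)·(-3) + (-15)·(-24) = 396
369·t² − 792·t + 389 = 0  ⇒  m = 396² − 369·389 = 13275
m = 13275 > 0,  v_rel·d = 396 > 0  ⇒  inside

inside=yes margin=13275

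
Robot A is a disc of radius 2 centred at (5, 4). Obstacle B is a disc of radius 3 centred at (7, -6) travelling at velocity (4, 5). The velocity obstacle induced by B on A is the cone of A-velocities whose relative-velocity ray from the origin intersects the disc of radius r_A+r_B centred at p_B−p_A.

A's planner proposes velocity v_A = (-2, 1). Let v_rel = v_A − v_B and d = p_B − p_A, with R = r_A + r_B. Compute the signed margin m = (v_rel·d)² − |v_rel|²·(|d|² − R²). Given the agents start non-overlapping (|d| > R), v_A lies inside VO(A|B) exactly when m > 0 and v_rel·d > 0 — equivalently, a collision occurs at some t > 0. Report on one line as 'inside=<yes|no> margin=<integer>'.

d = (2, -10),  |d|² = 104;  R = 2+3 = 5,  c = 104−5² = 79
v_rel = (-6, -4),  |v_rel|² = 52;  v_rel·d = (-6)·(2) + (-4)·(-10) = 28
52·t² − 56·t + 79 = 0  ⇒  m = 28² − 52·79 = -3324
m = -3324 < 0,  v_rel·d = 28 > 0  ⇒  outside

inside=no margin=-3324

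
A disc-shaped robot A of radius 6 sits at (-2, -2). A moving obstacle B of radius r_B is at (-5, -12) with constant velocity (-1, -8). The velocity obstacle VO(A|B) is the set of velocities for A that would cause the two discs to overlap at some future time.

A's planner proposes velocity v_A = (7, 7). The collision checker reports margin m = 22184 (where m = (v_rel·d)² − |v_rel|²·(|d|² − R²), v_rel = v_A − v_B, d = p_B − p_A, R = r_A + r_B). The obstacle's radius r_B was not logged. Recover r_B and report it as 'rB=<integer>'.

m = 22184
d = (-3, -10);  v_rel = (8, 15),  |v_rel|² = 289
v_rel×d = (8)·(-10) − (15)·(-3) = -35
since m = R²·289 − (-35)²:  R² = (1225 + 22184) / 289 = 81
R = √81 = 9  ⇒  r_B = 9 − 6 = 3

rB=3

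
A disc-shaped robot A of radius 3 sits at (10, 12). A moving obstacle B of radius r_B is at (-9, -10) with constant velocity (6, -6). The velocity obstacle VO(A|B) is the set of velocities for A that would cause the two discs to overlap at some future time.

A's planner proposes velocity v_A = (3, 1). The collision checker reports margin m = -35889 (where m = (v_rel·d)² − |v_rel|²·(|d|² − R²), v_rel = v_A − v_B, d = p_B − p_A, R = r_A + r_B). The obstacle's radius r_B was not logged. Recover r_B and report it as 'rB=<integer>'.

m = -35889
d = (-19, -22);  v_rel = (-3, 7),  |v_rel|² = 58
v_rel×d = (-3)·(-22) − (7)·(-19) = 199
since m = R²·58 − 199²:  R² = (39601 + -35889) / 58 = 64
R = √64 = 8  ⇒  r_B = 8 − 3 = 5

rB=5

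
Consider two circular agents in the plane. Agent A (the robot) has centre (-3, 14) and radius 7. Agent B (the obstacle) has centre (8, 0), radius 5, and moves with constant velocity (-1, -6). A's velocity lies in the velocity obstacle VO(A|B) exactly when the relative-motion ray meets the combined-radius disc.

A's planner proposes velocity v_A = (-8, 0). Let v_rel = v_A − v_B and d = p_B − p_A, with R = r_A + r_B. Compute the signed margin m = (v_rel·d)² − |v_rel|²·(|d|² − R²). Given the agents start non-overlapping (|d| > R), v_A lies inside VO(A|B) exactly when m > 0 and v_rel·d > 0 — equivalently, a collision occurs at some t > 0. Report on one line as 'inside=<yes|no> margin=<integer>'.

d = (11, -14),  |d|² = 317;  R = 7+5 = 12,  c = 317−12² = 173
v_rel = (-7, 6),  |v_rel|² = 85;  v_rel·d = (-7)·(11) + (6)·(-14) = -161
85·t² + 322·t + 173 = 0  ⇒  m = (-161)² − 85·173 = 11216
m = 11216 > 0,  v_rel·d = -161 < 0  ⇒  outside

inside=no margin=11216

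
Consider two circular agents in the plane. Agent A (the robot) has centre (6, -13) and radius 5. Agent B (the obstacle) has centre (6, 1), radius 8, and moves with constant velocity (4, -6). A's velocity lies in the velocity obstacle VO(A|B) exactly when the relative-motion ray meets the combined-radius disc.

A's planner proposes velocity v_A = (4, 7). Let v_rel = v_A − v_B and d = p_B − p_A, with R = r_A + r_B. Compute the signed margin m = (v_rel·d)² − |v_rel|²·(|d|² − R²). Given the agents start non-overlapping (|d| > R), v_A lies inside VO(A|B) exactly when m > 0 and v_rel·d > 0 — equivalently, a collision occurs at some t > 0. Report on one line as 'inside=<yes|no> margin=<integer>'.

d = (0, 14),  |d|² = 196;  R = 5+8 = 13,  c = 196−13² = 27
v_rel = (0, 13),  |v_rel|² = 169;  v_rel·d = (0)·(0) + (13)·(14) = 182
169·t² − 364·t + 27 = 0  ⇒  m = 182² − 169·27 = 28561
m = 28561 > 0,  v_rel·d = 182 > 0  ⇒  inside

inside=yes margin=28561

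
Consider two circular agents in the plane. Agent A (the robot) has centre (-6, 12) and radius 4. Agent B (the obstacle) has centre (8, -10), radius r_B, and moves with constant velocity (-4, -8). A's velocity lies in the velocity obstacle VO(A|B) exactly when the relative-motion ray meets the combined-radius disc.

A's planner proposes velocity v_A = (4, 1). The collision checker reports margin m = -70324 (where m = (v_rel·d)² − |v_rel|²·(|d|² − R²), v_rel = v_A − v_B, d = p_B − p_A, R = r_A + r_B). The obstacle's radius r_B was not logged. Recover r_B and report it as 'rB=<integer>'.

m = -70324
d = (14, -22);  v_rel = (8, 9),  |v_rel|² = 145
v_rel×d = (8)·(-22) − (9)·(14) = -302
since m = R²·145 − (-302)²:  R² = (91204 + -70324) / 145 = 144
R = √144 = 12  ⇒  r_B = 12 − 4 = 8

rB=8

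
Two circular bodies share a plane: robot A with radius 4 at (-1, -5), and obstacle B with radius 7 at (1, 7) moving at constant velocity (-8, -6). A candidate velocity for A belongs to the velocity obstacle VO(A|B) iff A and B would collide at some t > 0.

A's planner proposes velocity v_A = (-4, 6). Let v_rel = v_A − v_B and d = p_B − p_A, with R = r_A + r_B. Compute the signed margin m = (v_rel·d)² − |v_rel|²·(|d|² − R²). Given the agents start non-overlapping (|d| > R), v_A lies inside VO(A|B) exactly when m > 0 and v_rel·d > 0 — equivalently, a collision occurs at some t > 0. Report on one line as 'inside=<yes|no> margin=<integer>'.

d = (2, 12),  |d|² = 148;  R = 4+7 = 11,  c = 148−11² = 27
v_rel = (4, 12),  |v_rel|² = 160;  v_rel·d = (4)·(2) + (12)·(12) = 152
160·t² − 304·t + 27 = 0  ⇒  m = 152² − 160·27 = 18784
m = 18784 > 0,  v_rel·d = 152 > 0  ⇒  inside

inside=yes margin=18784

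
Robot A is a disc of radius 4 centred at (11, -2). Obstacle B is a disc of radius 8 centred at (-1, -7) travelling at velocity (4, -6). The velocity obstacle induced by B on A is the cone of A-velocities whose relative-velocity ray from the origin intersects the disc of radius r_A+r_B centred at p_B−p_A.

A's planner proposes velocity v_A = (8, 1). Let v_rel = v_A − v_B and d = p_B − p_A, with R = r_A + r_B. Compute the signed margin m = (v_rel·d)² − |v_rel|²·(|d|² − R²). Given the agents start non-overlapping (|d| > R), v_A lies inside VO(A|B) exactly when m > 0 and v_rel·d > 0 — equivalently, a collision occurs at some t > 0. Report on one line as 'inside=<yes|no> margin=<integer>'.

d = (-12, -5),  |d|² = 169;  R = 4+8 = 12,  c = 169−12² = 25
v_rel = (4, 7),  |v_rel|² = 65;  v_rel·d = (4)·(-12) + (7)·(-5) = -83
65·t² + 166·t + 25 = 0  ⇒  m = (-83)² − 65·25 = 5264
m = 5264 > 0,  v_rel·d = -83 < 0  ⇒  outside

inside=no margin=5264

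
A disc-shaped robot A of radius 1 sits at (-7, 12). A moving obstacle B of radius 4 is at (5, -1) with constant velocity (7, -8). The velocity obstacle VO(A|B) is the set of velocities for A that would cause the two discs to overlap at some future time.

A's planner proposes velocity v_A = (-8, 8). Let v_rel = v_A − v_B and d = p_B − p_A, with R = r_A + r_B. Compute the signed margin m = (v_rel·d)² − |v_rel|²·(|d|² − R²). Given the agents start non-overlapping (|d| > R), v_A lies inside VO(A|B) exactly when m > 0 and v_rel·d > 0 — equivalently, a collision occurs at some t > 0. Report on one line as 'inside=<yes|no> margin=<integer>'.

d = (12, -13),  |d|² = 313;  R = 1+4 = 5,  c = 313−5² = 288
v_rel = (-15, 16),  |v_rel|² = 481;  v_rel·d = (-15)·(12) + (16)·(-13) = -388
481·t² + 776·t + 288 = 0  ⇒  m = (-388)² − 481·288 = 12016
m = 12016 > 0,  v_rel·d = -388 < 0  ⇒  outside

inside=no margin=12016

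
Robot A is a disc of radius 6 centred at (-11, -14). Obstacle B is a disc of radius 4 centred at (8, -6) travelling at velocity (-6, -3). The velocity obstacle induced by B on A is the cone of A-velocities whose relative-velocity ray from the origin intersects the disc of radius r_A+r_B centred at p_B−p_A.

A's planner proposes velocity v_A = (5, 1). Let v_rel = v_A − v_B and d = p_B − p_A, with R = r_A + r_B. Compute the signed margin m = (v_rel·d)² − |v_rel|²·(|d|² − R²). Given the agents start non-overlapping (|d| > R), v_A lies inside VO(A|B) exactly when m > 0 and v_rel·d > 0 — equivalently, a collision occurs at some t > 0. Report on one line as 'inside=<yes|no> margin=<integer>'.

d = (19, 8),  |d|² = 425;  R = 6+4 = 10,  c = 425−10² = 325
v_rel = (11, 4),  |v_rel|² = 137;  v_rel·d = (11)·(19) + (4)·(8) = 241
137·t² − 482·t + 325 = 0  ⇒  m = 241² − 137·325 = 13556
m = 13556 > 0,  v_rel·d = 241 > 0  ⇒  inside

inside=yes margin=13556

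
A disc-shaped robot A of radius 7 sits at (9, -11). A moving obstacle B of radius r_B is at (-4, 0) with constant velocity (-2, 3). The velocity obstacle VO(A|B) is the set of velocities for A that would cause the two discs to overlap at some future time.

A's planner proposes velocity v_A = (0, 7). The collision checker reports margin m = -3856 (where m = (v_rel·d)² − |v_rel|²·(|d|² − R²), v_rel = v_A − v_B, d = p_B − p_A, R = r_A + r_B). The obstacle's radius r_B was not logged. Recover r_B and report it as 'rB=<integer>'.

m = -3856
d = (-13, 11);  v_rel = (2, 4),  |v_rel|² = 20
v_rel×d = (2)·(11) − (4)·(-13) = 74
since m = R²·20 − 74²:  R² = (5476 + -3856) / 20 = 81
R = √81 = 9  ⇒  r_B = 9 − 7 = 2

rB=2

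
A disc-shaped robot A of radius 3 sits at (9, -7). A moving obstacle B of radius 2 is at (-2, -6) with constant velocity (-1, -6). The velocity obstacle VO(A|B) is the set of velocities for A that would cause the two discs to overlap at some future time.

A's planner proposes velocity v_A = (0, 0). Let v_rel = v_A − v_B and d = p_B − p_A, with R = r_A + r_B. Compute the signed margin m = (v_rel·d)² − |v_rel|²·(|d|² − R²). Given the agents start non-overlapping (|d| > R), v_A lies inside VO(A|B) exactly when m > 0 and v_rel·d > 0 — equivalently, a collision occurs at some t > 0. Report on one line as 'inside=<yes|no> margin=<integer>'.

d = (-11, 1),  |d|² = 122;  R = 3+2 = 5,  c = 122−5² = 97
v_rel = (1, 6),  |v_rel|² = 37;  v_rel·d = (1)·(-11) + (6)·(1) = -5
37·t² + 10·t + 97 = 0  ⇒  m = (-5)² − 37·97 = -3564
m = -3564 < 0,  v_rel·d = -5 < 0  ⇒  outside

inside=no margin=-3564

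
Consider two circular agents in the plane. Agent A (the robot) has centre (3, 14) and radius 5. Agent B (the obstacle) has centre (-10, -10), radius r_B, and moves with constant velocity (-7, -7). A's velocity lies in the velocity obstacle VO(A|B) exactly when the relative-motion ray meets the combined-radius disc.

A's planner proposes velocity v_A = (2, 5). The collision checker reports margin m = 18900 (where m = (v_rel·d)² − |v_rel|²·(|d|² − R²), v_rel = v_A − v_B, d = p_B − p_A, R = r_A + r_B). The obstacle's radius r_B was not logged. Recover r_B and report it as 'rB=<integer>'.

m = 18900
d = (-13, -24);  v_rel = (9, 12),  |v_rel|² = 225
v_rel×d = (9)·(-24) − (12)·(-13) = -60
since m = R²·225 − (-60)²:  R² = (3600 + 18900) / 225 = 100
R = √100 = 10  ⇒  r_B = 10 − 5 = 5

rB=5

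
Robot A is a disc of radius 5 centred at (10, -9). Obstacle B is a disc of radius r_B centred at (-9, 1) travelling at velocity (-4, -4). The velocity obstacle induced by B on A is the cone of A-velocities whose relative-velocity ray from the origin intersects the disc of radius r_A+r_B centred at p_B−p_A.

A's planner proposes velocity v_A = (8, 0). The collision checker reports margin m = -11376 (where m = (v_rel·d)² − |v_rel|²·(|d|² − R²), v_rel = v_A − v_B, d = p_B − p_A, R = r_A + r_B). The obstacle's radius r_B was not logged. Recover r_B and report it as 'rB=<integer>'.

m = -11376
d = (-19, 10);  v_rel = (12, 4),  |v_rel|² = 160
v_rel×d = (12)·(10) − (4)·(-19) = 196
since m = R²·160 − 196²:  R² = (38416 + -11376) / 160 = 169
R = √169 = 13  ⇒  r_B = 13 − 5 = 8

rB=8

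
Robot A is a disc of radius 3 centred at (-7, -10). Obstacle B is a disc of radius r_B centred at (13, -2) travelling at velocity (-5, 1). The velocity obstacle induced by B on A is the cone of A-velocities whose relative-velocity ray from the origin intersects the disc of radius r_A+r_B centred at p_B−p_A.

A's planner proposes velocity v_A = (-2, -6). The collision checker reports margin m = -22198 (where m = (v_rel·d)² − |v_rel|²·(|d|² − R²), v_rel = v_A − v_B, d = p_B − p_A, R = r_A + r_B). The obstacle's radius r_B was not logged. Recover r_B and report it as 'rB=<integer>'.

m = -22198
d = (20, 8);  v_rel = (3, -7),  |v_rel|² = 58
v_rel×d = (3)·(8) − (-7)·(20) = 164
since m = R²·58 − 164²:  R² = (26896 + -22198) / 58 = 81
R = √81 = 9  ⇒  r_B = 9 − 3 = 6

rB=6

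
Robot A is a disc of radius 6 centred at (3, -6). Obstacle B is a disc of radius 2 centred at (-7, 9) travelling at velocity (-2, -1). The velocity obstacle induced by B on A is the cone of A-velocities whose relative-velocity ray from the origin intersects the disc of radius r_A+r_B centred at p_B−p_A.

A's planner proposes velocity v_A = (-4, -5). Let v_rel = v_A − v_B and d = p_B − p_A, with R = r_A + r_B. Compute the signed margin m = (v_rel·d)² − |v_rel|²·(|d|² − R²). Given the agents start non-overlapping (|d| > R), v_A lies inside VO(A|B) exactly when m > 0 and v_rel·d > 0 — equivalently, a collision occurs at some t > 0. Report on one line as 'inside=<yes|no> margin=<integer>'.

d = (-10, 15),  |d|² = 325;  R = 6+2 = 8,  c = 325−8² = 261
v_rel = (-2, -4),  |v_rel|² = 20;  v_rel·d = (-2)·(-10) + (-4)·(15) = -40
20·t² + 80·t + 261 = 0  ⇒  m = (-40)² − 20·261 = -3620
m = -3620 < 0,  v_rel·d = -40 < 0  ⇒  outside

inside=no margin=-3620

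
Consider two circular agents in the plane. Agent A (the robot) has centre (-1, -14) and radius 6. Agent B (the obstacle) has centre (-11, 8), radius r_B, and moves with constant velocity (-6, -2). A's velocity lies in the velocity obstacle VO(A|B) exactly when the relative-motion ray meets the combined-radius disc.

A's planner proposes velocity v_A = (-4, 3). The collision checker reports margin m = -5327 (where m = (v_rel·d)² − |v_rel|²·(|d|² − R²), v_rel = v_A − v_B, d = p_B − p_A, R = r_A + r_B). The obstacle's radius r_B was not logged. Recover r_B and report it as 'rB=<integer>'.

m = -5327
d = (-10, 22);  v_rel = (2, 5),  |v_rel|² = 29
v_rel×d = (2)·(22) − (5)·(-10) = 94
since m = R²·29 − 94²:  R² = (8836 + -5327) / 29 = 121
R = √121 = 11  ⇒  r_B = 11 − 6 = 5

rB=5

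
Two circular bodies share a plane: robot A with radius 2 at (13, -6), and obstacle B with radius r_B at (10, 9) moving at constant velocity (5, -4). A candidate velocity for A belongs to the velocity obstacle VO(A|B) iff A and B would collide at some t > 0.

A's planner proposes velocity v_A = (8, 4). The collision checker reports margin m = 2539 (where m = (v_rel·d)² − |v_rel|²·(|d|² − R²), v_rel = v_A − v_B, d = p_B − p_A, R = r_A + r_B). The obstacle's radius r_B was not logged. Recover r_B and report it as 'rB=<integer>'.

m = 2539
d = (-3, 15);  v_rel = (3, 8),  |v_rel|² = 73
v_rel×d = (3)·(15) − (8)·(-3) = 69
since m = R²·73 − 69²:  R² = (4761 + 2539) / 73 = 100
R = √100 = 10  ⇒  r_B = 10 − 2 = 8

rB=8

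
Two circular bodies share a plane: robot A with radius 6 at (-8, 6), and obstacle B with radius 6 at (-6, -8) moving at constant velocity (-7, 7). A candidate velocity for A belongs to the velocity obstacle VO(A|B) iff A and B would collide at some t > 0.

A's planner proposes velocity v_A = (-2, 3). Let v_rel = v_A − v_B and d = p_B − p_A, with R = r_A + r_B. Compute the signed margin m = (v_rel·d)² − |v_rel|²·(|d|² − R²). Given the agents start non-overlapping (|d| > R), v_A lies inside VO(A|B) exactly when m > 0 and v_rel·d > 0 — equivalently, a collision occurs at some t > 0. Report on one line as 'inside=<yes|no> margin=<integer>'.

d = (2, -14),  |d|² = 200;  R = 6+6 = 12,  c = 200−12² = 56
v_rel = (5, -4),  |v_rel|² = 41;  v_rel·d = (5)·(2) + (-4)·(-14) = 66
41·t² − 132·t + 56 = 0  ⇒  m = 66² − 41·56 = 2060
m = 2060 > 0,  v_rel·d = 66 > 0  ⇒  inside

inside=yes margin=2060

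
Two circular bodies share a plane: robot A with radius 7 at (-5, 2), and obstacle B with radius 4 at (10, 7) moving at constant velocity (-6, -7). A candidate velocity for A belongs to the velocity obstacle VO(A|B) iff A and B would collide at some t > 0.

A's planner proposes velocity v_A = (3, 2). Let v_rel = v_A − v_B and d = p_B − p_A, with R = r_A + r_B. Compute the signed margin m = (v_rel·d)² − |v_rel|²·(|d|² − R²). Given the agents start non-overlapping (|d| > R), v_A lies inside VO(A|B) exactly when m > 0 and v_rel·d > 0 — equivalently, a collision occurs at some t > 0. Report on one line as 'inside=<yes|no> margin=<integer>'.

d = (15, 5),  |d|² = 250;  R = 7+4 = 11,  c = 250−11² = 129
v_rel = (9, 9),  |v_rel|² = 162;  v_rel·d = (9)·(15) + (9)·(5) = 180
162·t² − 360·t + 129 = 0  ⇒  m = 180² − 162·129 = 11502
m = 11502 > 0,  v_rel·d = 180 > 0  ⇒  inside

inside=yes margin=11502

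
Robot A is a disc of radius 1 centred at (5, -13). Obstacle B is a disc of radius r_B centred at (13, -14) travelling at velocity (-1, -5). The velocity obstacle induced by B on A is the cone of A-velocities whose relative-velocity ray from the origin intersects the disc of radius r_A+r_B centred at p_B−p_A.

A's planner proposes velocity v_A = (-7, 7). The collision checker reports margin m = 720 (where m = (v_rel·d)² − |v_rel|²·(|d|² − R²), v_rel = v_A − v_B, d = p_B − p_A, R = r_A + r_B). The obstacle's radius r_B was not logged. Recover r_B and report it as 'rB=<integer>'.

m = 720
d = (8, -1);  v_rel = (-6, 12),  |v_rel|² = 180
v_rel×d = (-6)·(-1) − (12)·(8) = -90
since m = R²·180 − (-90)²:  R² = (8100 + 720) / 180 = 49
R = √49 = 7  ⇒  r_B = 7 − 1 = 6

rB=6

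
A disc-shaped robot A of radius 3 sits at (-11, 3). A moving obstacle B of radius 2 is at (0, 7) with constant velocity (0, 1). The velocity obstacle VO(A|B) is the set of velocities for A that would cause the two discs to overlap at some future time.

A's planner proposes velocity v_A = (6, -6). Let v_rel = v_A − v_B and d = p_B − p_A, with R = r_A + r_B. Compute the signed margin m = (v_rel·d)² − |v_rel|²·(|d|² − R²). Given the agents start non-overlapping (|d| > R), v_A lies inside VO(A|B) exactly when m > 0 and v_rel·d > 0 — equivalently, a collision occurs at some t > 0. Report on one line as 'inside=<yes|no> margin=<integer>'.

d = (11, 4),  |d|² = 137;  R = 3+2 = 5,  c = 137−5² = 112
v_rel = (6, -7),  |v_rel|² = 85;  v_rel·d = (6)·(11) + (-7)·(4) = 38
85·t² − 76·t + 112 = 0  ⇒  m = 38² − 85·112 = -8076
m = -8076 < 0,  v_rel·d = 38 > 0  ⇒  outside

inside=no margin=-8076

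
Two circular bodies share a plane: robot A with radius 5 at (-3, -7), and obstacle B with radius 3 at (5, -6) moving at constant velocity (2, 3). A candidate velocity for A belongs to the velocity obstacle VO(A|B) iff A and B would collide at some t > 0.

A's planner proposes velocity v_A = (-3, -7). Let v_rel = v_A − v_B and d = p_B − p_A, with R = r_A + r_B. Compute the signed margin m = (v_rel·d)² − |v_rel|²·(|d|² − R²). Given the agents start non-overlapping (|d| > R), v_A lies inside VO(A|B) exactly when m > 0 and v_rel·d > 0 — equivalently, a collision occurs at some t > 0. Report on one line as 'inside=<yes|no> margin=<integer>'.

d = (8, 1),  |d|² = 65;  R = 5+3 = 8,  c = 65−8² = 1
v_rel = (-5, -10),  |v_rel|² = 125;  v_rel·d = (-5)·(8) + (-10)·(1) = -50
125·t² + 100·t + 1 = 0  ⇒  m = (-50)² − 125·1 = 2375
m = 2375 > 0,  v_rel·d = -50 < 0  ⇒  outside

inside=no margin=2375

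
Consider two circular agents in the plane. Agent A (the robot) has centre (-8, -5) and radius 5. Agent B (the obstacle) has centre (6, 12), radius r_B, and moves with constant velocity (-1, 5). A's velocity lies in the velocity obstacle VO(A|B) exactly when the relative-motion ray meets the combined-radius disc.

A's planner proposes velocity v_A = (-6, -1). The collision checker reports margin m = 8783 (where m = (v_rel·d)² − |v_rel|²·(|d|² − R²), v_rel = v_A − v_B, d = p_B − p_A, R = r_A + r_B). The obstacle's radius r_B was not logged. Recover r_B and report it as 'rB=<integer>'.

m = 8783
d = (14, 17);  v_rel = (-5, -6),  |v_rel|² = 61
v_rel×d = (-5)·(17) − (-6)·(14) = -1
since m = R²·61 − (-1)²:  R² = (1 + 8783) / 61 = 144
R = √144 = 12  ⇒  r_B = 12 − 5 = 7

rB=7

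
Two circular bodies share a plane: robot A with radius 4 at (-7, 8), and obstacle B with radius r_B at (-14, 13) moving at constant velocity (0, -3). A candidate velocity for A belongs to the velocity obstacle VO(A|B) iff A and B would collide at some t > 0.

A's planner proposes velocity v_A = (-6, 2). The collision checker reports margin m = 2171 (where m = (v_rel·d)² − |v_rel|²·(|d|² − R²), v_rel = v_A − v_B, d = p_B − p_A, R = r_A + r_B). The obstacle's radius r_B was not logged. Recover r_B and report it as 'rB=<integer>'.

m = 2171
d = (-7, 5);  v_rel = (-6, 5),  |v_rel|² = 61
v_rel×d = (-6)·(5) − (5)·(-7) = 5
since m = R²·61 − 5²:  R² = (25 + 2171) / 61 = 36
R = √36 = 6  ⇒  r_B = 6 − 4 = 2

rB=2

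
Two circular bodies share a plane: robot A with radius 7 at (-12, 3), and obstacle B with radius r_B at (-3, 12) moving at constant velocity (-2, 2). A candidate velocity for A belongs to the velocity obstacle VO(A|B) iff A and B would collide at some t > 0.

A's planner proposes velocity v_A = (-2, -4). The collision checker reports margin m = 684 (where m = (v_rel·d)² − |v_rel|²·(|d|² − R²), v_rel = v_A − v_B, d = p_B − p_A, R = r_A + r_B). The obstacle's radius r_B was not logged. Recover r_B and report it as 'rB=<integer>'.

m = 684
d = (9, 9);  v_rel = (0, -6),  |v_rel|² = 36
v_rel×d = (0)·(9) − (-6)·(9) = 54
since m = R²·36 − 54²:  R² = (2916 + 684) / 36 = 100
R = √100 = 10  ⇒  r_B = 10 − 7 = 3

rB=3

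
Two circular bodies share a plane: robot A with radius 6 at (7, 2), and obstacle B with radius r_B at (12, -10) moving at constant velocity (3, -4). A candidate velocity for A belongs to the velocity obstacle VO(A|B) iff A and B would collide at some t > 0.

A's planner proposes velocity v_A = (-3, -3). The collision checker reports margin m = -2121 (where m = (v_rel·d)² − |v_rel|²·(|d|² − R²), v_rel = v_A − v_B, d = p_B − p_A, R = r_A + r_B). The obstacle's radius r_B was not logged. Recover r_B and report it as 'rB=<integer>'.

m = -2121
d = (5, -12);  v_rel = (-6, 1),  |v_rel|² = 37
v_rel×d = (-6)·(-12) − (1)·(5) = 67
since m = R²·37 − 67²:  R² = (4489 + -2121) / 37 = 64
R = √64 = 8  ⇒  r_B = 8 − 6 = 2

rB=2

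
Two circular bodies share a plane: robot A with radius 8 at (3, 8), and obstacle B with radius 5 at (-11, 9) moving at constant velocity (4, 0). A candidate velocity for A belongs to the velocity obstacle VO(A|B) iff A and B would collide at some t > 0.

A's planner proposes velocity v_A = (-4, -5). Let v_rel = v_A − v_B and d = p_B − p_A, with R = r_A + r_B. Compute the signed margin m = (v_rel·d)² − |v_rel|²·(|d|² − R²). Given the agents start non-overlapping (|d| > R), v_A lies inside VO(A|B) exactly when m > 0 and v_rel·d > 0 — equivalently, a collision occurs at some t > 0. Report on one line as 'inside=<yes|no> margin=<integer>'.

d = (-14, 1),  |d|² = 197;  R = 8+5 = 13,  c = 197−13² = 28
v_rel = (-8, -5),  |v_rel|² = 89;  v_rel·d = (-8)·(-14) + (-5)·(1) = 107
89·t² − 214·t + 28 = 0  ⇒  m = 107² − 89·28 = 8957
m = 8957 > 0,  v_rel·d = 107 > 0  ⇒  inside

inside=yes margin=8957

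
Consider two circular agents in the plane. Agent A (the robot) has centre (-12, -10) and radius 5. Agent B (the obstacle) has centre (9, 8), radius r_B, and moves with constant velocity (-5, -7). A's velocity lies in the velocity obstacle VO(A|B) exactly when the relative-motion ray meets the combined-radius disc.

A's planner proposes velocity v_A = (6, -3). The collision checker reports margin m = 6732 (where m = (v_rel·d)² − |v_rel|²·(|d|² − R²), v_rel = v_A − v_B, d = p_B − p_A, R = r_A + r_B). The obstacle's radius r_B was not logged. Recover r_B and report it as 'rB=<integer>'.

m = 6732
d = (21, 18);  v_rel = (11, 4),  |v_rel|² = 137
v_rel×d = (11)·(18) − (4)·(21) = 114
since m = R²·137 − 114²:  R² = (12996 + 6732) / 137 = 144
R = √144 = 12  ⇒  r_B = 12 − 5 = 7

rB=7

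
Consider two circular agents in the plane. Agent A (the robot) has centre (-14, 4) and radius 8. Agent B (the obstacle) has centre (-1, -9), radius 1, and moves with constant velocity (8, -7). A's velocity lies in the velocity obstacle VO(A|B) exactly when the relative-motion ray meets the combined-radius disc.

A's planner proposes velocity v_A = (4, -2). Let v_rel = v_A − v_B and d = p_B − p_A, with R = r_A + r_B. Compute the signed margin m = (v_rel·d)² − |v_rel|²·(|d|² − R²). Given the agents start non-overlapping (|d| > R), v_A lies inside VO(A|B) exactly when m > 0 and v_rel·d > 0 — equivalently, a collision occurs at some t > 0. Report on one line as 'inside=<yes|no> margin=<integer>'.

d = (13, -13),  |d|² = 338;  R = 8+1 = 9,  c = 338−9² = 257
v_rel = (-4, 5),  |v_rel|² = 41;  v_rel·d = (-4)·(13) + (5)·(-13) = -117
41·t² + 234·t + 257 = 0  ⇒  m = (-117)² − 41·257 = 3152
m = 3152 > 0,  v_rel·d = -117 < 0  ⇒  outside

inside=no margin=3152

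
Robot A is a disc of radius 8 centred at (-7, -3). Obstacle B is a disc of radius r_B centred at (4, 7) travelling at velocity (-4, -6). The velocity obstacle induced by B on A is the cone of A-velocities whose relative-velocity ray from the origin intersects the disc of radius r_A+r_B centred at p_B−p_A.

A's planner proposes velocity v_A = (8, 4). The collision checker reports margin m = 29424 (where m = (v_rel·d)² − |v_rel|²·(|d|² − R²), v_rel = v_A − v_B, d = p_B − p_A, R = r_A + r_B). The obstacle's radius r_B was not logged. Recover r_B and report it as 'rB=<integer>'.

m = 29424
d = (11, 10);  v_rel = (12, 10),  |v_rel|² = 244
v_rel×d = (12)·(10) − (10)·(11) = 10
since m = R²·244 − 10²:  R² = (100 + 29424) / 244 = 121
R = √121 = 11  ⇒  r_B = 11 − 8 = 3

rB=3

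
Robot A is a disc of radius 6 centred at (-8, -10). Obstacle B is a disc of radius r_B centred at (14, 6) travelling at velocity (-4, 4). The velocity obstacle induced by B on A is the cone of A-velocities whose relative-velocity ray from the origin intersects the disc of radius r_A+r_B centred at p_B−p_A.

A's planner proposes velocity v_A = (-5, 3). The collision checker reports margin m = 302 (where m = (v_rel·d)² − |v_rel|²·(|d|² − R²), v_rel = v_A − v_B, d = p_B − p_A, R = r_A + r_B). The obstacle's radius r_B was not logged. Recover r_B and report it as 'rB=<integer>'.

m = 302
d = (22, 16);  v_rel = (-1, -1),  |v_rel|² = 2
v_rel×d = (-1)·(16) − (-1)·(22) = 6
since m = R²·2 − 6²:  R² = (36 + 302) / 2 = 169
R = √169 = 13  ⇒  r_B = 13 − 6 = 7

rB=7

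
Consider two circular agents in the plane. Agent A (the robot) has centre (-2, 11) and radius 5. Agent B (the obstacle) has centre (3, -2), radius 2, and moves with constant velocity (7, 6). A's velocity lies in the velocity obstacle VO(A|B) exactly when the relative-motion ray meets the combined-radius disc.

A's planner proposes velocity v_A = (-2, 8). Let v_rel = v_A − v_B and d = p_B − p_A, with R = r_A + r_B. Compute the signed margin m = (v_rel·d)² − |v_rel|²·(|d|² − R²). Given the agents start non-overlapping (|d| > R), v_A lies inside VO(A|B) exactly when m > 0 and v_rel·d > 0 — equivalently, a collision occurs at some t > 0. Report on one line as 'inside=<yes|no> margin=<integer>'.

d = (5, -13),  |d|² = 194;  R = 5+2 = 7,  c = 194−7² = 145
v_rel = (-9, 2),  |v_rel|² = 85;  v_rel·d = (-9)·(5) + (2)·(-13) = -71
85·t² + 142·t + 145 = 0  ⇒  m = (-71)² − 85·145 = -7284
m = -7284 < 0,  v_rel·d = -71 < 0  ⇒  outside

inside=no margin=-7284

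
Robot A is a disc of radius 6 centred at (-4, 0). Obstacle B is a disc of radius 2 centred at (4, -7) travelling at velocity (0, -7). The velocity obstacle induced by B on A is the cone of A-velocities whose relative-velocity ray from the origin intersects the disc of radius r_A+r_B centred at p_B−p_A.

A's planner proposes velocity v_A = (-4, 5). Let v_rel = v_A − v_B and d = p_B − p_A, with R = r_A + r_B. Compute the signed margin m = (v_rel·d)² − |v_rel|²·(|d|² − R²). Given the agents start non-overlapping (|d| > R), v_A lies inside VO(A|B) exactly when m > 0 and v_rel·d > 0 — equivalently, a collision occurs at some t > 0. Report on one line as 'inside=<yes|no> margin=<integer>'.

d = (8, -7),  |d|² = 113;  R = 6+2 = 8,  c = 113−8² = 49
v_rel = (-4, 12),  |v_rel|² = 160;  v_rel·d = (-4)·(8) + (12)·(-7) = -116
160·t² + 232·t + 49 = 0  ⇒  m = (-116)² − 160·49 = 5616
m = 5616 > 0,  v_rel·d = -116 < 0  ⇒  outside

inside=no margin=5616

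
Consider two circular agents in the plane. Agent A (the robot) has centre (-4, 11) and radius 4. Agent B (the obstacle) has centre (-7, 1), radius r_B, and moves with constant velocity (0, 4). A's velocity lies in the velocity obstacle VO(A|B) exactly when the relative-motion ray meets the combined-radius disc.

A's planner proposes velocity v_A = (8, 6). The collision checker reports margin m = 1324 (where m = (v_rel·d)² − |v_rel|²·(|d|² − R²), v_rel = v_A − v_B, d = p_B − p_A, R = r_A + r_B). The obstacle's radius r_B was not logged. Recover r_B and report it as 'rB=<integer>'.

m = 1324
d = (-3, -10);  v_rel = (8, 2),  |v_rel|² = 68
v_rel×d = (8)·(-10) − (2)·(-3) = -74
since m = R²·68 − (-74)²:  R² = (5476 + 1324) / 68 = 100
R = √100 = 10  ⇒  r_B = 10 − 4 = 6

rB=6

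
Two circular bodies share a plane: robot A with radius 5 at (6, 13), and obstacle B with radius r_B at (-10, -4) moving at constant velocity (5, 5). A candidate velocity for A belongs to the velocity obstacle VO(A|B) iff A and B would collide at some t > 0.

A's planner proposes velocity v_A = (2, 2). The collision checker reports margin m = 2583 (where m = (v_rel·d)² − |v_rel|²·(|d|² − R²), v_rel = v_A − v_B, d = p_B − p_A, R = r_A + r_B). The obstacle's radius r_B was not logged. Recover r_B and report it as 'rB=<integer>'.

m = 2583
d = (-16, -17);  v_rel = (-3, -3),  |v_rel|² = 18
v_rel×d = (-3)·(-17) − (-3)·(-16) = 3
since m = R²·18 − 3²:  R² = (9 + 2583) / 18 = 144
R = √144 = 12  ⇒  r_B = 12 − 5 = 7

rB=7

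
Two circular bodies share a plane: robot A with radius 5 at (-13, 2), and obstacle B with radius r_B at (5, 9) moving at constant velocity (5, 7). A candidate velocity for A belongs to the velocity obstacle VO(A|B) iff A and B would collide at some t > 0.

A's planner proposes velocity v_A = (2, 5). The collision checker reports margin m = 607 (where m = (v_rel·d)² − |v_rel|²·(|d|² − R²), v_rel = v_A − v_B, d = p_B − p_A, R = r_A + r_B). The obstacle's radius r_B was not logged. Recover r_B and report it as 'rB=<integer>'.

m = 607
d = (18, 7);  v_rel = (-3, -2),  |v_rel|² = 13
v_rel×d = (-3)·(7) − (-2)·(18) = 15
since m = R²·13 − 15²:  R² = (225 + 607) / 13 = 64
R = √64 = 8  ⇒  r_B = 8 − 5 = 3

rB=3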